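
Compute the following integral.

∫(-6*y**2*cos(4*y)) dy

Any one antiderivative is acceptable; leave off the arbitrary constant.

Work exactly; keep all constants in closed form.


Answer: -3*y**2*sin(4*y)/2 - 3*y*cos(4*y)/4 + 3*sin(4*y)/16.


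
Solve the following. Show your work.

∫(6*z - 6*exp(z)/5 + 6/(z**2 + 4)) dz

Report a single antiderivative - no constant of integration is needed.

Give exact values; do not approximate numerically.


Step 1. Rewrite: now ∫(6*z) dz + ∫(6/(z**2 + 4)) dz + ∫(-6*exp(z)/5) dz.
Step 2. Evaluate the standard form: now 3*z**2 + ∫(6/(z**2 + 4)) dz + ∫(-6*exp(z)/5) dz.
Step 3. Evaluate the standard form: now 3*z**2 + 3*atan(z/2) + ∫(-6*exp(z)/5) dz.
Step 4. Evaluate the standard form: now 3*z**2 - 6*exp(z)/5 + 3*atan(z/2).
Answer: 3*z**2 - 6*exp(z)/5 + 3*atan(z/2).


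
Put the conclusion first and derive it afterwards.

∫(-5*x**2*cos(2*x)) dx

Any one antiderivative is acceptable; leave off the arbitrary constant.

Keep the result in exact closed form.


The answer is -5*x**2*sin(2*x)/2 - 5*x*cos(2*x)/2 + 5*sin(2*x)/4.
Step 1. Integrate ∫(-5*x**2*cos(2*x)) dx by parts with u = x**2, dv = (-5*cos(2*x)) dx, so v = -5*sin(2*x)/2: now -5*x**2*sin(2*x)/2 + ∫(5*x*sin(2*x)) dx.
Step 2. Integrate ∫(5*x*sin(2*x)) dx by parts with u = x, dv = (5*sin(2*x)) dx, so v = -5*cos(2*x)/2: now -5*x**2*sin(2*x)/2 - 5*x*cos(2*x)/2 + ∫(5*cos(2*x)/2) dx.
Step 3. Evaluate the standard form: now -5*x**2*sin(2*x)/2 - 5*x*cos(2*x)/2 + 5*sin(2*x)/4.
Answer: -5*x**2*sin(2*x)/2 - 5*x*cos(2*x)/2 + 5*sin(2*x)/4.


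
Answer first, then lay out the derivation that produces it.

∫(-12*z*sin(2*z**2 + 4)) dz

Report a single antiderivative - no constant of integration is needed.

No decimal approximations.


The answer is 3*cos(2*z**2 + 4).
Step 1. Substitute u = z**2 + 2, turning ∫(-12*z*sin(2*z**2 + 4)) dz into ∫(-6*sin(2*u)) du: now ∫(-6*sin(2*u)) du.
Step 2. Evaluate the standard form: now 3*cos(2*u).
Step 3. Substitute back u = z**2 + 2: now 3*cos(2*z**2 + 4).
Answer: 3*cos(2*z**2 + 4).


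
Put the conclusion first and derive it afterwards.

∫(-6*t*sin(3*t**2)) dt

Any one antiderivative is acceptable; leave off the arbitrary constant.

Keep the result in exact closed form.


The answer is cos(3*t**2).
Step 1. Substitute u = t**2, turning ∫(-6*t*sin(3*t**2)) dt into ∫(-3*sin(3*u)) du: now ∫(-3*sin(3*u)) du.
Step 2. Evaluate the standard form: now cos(3*u).
Step 3. Substitute back u = t**2: now cos(3*t**2).
Answer: cos(3*t**2).


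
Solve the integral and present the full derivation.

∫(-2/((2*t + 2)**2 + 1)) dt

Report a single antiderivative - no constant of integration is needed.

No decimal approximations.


Step 1. Substitute u = 2*t + 2, turning ∫(-2/((2*t + 2)**2 + 1)) dt into ∫(-1/(u**2 + 1)) du: now ∫(-1/(u**2 + 1)) du.
Step 2. Evaluate the standard form: now -atan(u).
Step 3. Substitute back u = 2*t + 2: now -atan(2*t + 2).
Answer: -atan(2*t + 2).


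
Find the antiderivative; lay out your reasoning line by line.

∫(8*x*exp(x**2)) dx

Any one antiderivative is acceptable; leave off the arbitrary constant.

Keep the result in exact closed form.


Step 1. Substitute u = x**2, turning ∫(8*x*exp(x**2)) dx into ∫(4*exp(u)) du: now ∫(4*exp(u)) du.
Step 2. Evaluate the standard form: now 4*exp(u).
Step 3. Substitute back u = x**2: now 4*exp(x**2).
Answer: 4*exp(x**2).


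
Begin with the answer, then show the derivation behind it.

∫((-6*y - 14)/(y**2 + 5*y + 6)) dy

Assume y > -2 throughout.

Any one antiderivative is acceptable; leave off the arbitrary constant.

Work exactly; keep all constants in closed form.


The answer is -2*log(y + 2) - 4*log(y + 3).
Step 1. Decompose ∫((-6*y - 14)/(y**2 + 5*y + 6)) dy by partial fractions, (-6*y - 14)/(y**2 + 5*y + 6) = -4/(y + 3) - 2/(y + 2): now ∫(-2/(y + 2)) dy + ∫(-4/(y + 3)) dy.
Step 2. Evaluate the standard form [assuming y > -3]: now -4*log(y + 3) + ∫(-2/(y + 2)) dy.
Step 3. Evaluate the standard form [assuming y > -2]: now -2*log(y + 2) - 4*log(y + 3).
Answer: -2*log(y + 2) - 4*log(y + 3).


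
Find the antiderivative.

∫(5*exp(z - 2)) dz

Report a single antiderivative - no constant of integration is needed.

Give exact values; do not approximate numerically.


Answer: 5*exp(z - 2).


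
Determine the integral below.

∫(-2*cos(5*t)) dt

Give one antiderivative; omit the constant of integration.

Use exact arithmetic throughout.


Answer: -2*sin(5*t)/5.


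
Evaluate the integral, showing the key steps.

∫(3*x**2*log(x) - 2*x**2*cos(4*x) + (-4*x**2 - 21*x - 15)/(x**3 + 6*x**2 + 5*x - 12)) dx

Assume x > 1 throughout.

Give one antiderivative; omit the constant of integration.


Step 1. Rewrite: now ∫(3*x**2*log(x)) dx + ∫(-2*x**2*cos(4*x)) dx + ∫((-4*x**2 - 21*x - 15)/(x**3 + 6*x**2 + 5*x - 12)) dx.
Step 2. Decompose ∫((-4*x**2 - 21*x - 15)/(x**3 + 6*x**2 + 5*x - 12)) dx by partial fractions, (-4*x**2 - 21*x - 15)/(x**3 + 6*x**2 + 5*x - 12) = 1/(x + 4) - 3/(x + 3) - 2/(x - 1): now ∫(3*x**2*log(x)) dx + ∫(-2*x**2*cos(4*x)) dx + ∫(-2/(x - 1)) dx + ∫(-3/(x + 3)) dx + ∫(1/(x + 4)) dx.
Step 3. Evaluate the standard form [assuming x > 1]: now -2*log(x - 1) + ∫(3*x**2*log(x)) dx + ∫(-2*x**2*cos(4*x)) dx + ∫(-3/(x + 3)) dx + ∫(1/(x + 4)) dx.
Step 4. Evaluate the standard form [assuming x > -4]: now -2*log(x - 1) + log(x + 4) + ∫(3*x**2*log(x)) dx + ∫(-2*x**2*cos(4*x)) dx + ∫(-3/(x + 3)) dx.
Step 5. Evaluate the standard form [assuming x > -3]: now -2*log(x - 1) - 3*log(x + 3) + log(x + 4) + ∫(3*x**2*log(x)) dx + ∫(-2*x**2*cos(4*x)) dx.
Step 6. Integrate ∫(3*x**2*log(x)) dx by parts with u = log(x), dv = (3*x**2) dx, so v = x**3 [assuming x > 0]: now x**3*log(x) - 2*log(x - 1) - 3*log(x + 3) + log(x + 4) + ∫(-x**2) dx + ∫(-2*x**2*cos(4*x)) dx.
Step 7. Evaluate the standard form: now x**3*log(x) - x**3/3 - 2*log(x - 1) - 3*log(x + 3) + log(x + 4) + ∫(-2*x**2*cos(4*x)) dx.
Step 8. Integrate ∫(-2*x**2*cos(4*x)) dx by parts with u = x**2, dv = (-2*cos(4*x)) dx, so v = -sin(4*x)/2: now x**3*log(x) - x**3/3 - x**2*sin(4*x)/2 - 2*log(x - 1) - 3*log(x + 3) + log(x + 4) + ∫(x*sin(4*x)) dx.
Step 9. Integrate ∫(x*sin(4*x)) dx by parts with u = x, dv = (sin(4*x)) dx, so v = -cos(4*x)/4: now x**3*log(x) - x**3/3 - x**2*sin(4*x)/2 - x*cos(4*x)/4 - 2*log(x - 1) - 3*log(x + 3) + log(x + 4) + ∫(cos(4*x)/4) dx.
Step 10. Evaluate the standard form: now x**3*log(x) - x**3/3 - x**2*sin(4*x)/2 - x*cos(4*x)/4 - 2*log(x - 1) - 3*log(x + 3) + log(x + 4) + sin(4*x)/16.
Answer: x**3*log(x) - x**3/3 - x**2*sin(4*x)/2 - x*cos(4*x)/4 - 2*log(x - 1) - 3*log(x + 3) + log(x + 4) + sin(4*x)/16.


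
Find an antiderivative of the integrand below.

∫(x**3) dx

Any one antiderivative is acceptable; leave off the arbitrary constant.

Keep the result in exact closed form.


Answer: x**4/4.


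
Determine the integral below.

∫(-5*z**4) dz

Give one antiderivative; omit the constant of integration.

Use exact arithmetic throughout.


Answer: -z**5.


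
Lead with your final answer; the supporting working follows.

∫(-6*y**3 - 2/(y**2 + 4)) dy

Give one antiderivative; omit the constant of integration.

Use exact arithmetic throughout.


The answer is -3*y**4/2 - atan(y/2).
Step 1. Rewrite: now ∫(-6*y**3) dy + ∫(-2/(y**2 + 4)) dy.
Step 2. Evaluate the standard form: now -3*y**4/2 + ∫(-2/(y**2 + 4)) dy.
Step 3. Evaluate the standard form: now -3*y**4/2 - atan(y/2).
Answer: -3*y**4/2 - atan(y/2).


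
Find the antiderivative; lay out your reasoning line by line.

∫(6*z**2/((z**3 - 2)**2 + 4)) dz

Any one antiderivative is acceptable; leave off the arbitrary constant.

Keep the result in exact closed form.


Step 1. Substitute u = z**3 - 2, turning ∫(6*z**2/((z**3 - 2)**2 + 4)) dz into ∫(2/(u**2 + 4)) du: now ∫(2/(u**2 + 4)) du.
Step 2. Evaluate the standard form: now atan(u/2).
Step 3. Substitute back u = z**3 - 2: now atan(z**3/2 - 1).
Answer: atan(z**3/2 - 1).


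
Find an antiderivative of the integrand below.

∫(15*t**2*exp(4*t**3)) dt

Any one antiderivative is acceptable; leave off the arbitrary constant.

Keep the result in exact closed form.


Answer: 5*exp(4*t**3)/4.


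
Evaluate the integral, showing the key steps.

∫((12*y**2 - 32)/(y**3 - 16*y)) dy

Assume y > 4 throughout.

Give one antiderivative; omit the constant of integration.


Step 1. Decompose ∫((12*y**2 - 32)/(y**3 - 16*y)) dy by partial fractions, (12*y**2 - 32)/(y**3 - 16*y) = 5/(y + 4) + 5/(y - 4) + 2/y: now ∫(2/y) dy + ∫(5/(y - 4)) dy + ∫(5/(y + 4)) dy.
Step 2. Evaluate the standard form [assuming y > 4]: now 5*log(y - 4) + ∫(2/y) dy + ∫(5/(y + 4)) dy.
Step 3. Evaluate the standard form [assuming y > -4]: now 5*log(y - 4) + 5*log(y + 4) + ∫(2/y) dy.
Step 4. Evaluate the standard form [assuming y > 0]: now 2*log(y) + 5*log(y - 4) + 5*log(y + 4).
Answer: 2*log(y) + 5*log(y - 4) + 5*log(y + 4).


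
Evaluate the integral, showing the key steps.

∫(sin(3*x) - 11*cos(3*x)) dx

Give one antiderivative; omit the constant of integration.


Step 1. Rewrite: now ∫(sin(3*x)) dx + ∫(-11*cos(3*x)) dx.
Step 2. Evaluate the standard form: now -11*sin(3*x)/3 + ∫(sin(3*x)) dx.
Step 3. Evaluate the standard form: now -11*sin(3*x)/3 - cos(3*x)/3.
Answer: -11*sin(3*x)/3 - cos(3*x)/3.


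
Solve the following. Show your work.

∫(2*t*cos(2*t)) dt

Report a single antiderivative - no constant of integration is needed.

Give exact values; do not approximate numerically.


Step 1. Integrate ∫(2*t*cos(2*t)) dt by parts with u = t, dv = (2*cos(2*t)) dt, so v = sin(2*t): now t*sin(2*t) + ∫(-sin(2*t)) dt.
Step 2. Evaluate the standard form: now t*sin(2*t) + cos(2*t)/2.
Answer: t*sin(2*t) + cos(2*t)/2.


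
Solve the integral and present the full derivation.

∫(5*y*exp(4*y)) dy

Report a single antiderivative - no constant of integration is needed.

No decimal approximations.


Step 1. Integrate ∫(5*y*exp(4*y)) dy by parts with u = y, dv = (5*exp(4*y)) dy, so v = 5*exp(4*y)/4: now 5*y*exp(4*y)/4 + ∫(-5*exp(4*y)/4) dy.
Step 2. Evaluate the standard form: now 5*y*exp(4*y)/4 - 5*exp(4*y)/16.
Answer: 5*y*exp(4*y)/4 - 5*exp(4*y)/16.


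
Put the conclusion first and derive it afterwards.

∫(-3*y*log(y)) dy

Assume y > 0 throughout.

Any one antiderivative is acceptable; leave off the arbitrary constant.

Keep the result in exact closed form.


The answer is -3*y**2*log(y)/2 + 3*y**2/4.
Step 1. Integrate ∫(-3*y*log(y)) dy by parts with u = log(y), dv = (-3*y) dy, so v = -3*y**2/2 [assuming y > 0]: now -3*y**2*log(y)/2 + ∫(3*y/2) dy.
Step 2. Evaluate the standard form: now -3*y**2*log(y)/2 + 3*y**2/4.
Answer: -3*y**2*log(y)/2 + 3*y**2/4.


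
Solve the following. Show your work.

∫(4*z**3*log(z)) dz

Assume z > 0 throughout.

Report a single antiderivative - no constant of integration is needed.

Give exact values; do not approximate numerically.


Step 1. Integrate ∫(4*z**3*log(z)) dz by parts with u = log(z), dv = (4*z**3) dz, so v = z**4 [assuming z > 0]: now z**4*log(z) + ∫(-z**3) dz.
Step 2. Evaluate the standard form: now z**4*log(z) - z**4/4.
Answer: z**4*log(z) - z**4/4.


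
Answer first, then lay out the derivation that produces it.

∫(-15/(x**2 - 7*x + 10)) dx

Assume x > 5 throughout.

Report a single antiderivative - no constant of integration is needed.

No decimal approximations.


The answer is -5*log(x - 5) + 5*log(x - 2).
Step 1. Decompose ∫(-15/(x**2 - 7*x + 10)) dx by partial fractions, -15/(x**2 - 7*x + 10) = 5/(x - 2) - 5/(x - 5): now ∫(-5/(x - 5)) dx + ∫(5/(x - 2)) dx.
Step 2. Evaluate the standard form [assuming x > 5]: now -5*log(x - 5) + ∫(5/(x - 2)) dx.
Step 3. Evaluate the standard form [assuming x > 2]: now -5*log(x - 5) + 5*log(x - 2).
Answer: -5*log(x - 5) + 5*log(x - 2).


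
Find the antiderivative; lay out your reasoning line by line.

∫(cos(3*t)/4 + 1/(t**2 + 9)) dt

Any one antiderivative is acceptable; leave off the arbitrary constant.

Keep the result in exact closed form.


Step 1. Rewrite: now ∫(1/(t**2 + 9)) dt + ∫(cos(3*t)/4) dt.
Step 2. Evaluate the standard form: now atan(t/3)/3 + ∫(cos(3*t)/4) dt.
Step 3. Evaluate the standard form: now sin(3*t)/12 + atan(t/3)/3.
Answer: sin(3*t)/12 + atan(t/3)/3.


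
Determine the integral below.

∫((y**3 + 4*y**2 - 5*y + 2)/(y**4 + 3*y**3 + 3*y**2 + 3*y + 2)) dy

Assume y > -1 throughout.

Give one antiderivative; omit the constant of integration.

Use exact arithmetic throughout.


Answer: 5*log(y + 1) - 4*log(y + 2) - 2*atan(y).


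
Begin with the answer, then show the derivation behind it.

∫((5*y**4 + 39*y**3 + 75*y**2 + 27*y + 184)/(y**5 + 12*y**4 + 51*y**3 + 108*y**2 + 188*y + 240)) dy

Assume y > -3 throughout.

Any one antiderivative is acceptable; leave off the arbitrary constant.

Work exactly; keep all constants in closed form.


The answer is 5*log(y + 3) - 3*log(y + 4) + 3*log(y + 5) - 3*atan(y/2)/2.
Step 1. Decompose ∫((5*y**4 + 39*y**3 + 75*y**2 + 27*y + 184)/(y**5 + 12*y**4 + 51*y**3 + 108*y**2 + 188*y + 240)) dy by partial fractions, (5*y**4 + 39*y**3 + 75*y**2 + 27*y + 184)/(y**5 + 12*y**4 + 51*y**3 + 108*y**2 + 188*y + 240) = -3/(y**2 + 4) + 3/(y + 5) - 3/(y + 4) + 5/(y + 3): now ∫(5/(y + 3)) dy + ∫(-3/(y + 4)) dy + ∫(3/(y + 5)) dy + ∫(-3/(y**2 + 4)) dy.
Step 2. Evaluate the standard form [assuming y > -4]: now -3*log(y + 4) + ∫(5/(y + 3)) dy + ∫(3/(y + 5)) dy + ∫(-3/(y**2 + 4)) dy.
Step 3. Evaluate the standard form [assuming y > -3]: now 5*log(y + 3) - 3*log(y + 4) + ∫(3/(y + 5)) dy + ∫(-3/(y**2 + 4)) dy.
Step 4. Evaluate the standard form [assuming y > -5]: now 5*log(y + 3) - 3*log(y + 4) + 3*log(y + 5) + ∫(-3/(y**2 + 4)) dy.
Step 5. Evaluate the standard form: now 5*log(y + 3) - 3*log(y + 4) + 3*log(y + 5) - 3*atan(y/2)/2.
Answer: 5*log(y + 3) - 3*log(y + 4) + 3*log(y + 5) - 3*atan(y/2)/2.


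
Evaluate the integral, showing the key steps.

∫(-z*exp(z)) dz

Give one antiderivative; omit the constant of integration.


Step 1. Integrate ∫(-z*exp(z)) dz by parts with u = z, dv = (-exp(z)) dz, so v = -exp(z): now -z*exp(z) + ∫(exp(z)) dz.
Step 2. Evaluate the standard form: now -z*exp(z) + exp(z).
Answer: -z*exp(z) + exp(z).


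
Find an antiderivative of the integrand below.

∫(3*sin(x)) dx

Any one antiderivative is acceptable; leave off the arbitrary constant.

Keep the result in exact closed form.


Answer: -3*cos(x).


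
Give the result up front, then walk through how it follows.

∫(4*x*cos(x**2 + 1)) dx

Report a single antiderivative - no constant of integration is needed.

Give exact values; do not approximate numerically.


The answer is 2*sin(x**2 + 1).
Step 1. Substitute u = x**2 + 1, turning ∫(4*x*cos(x**2 + 1)) dx into ∫(2*cos(u)) du: now ∫(2*cos(u)) du.
Step 2. Evaluate the standard form: now 2*sin(u).
Step 3. Substitute back u = x**2 + 1: now 2*sin(x**2 + 1).
Answer: 2*sin(x**2 + 1).


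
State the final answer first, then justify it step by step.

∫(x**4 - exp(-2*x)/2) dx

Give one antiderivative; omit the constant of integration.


The answer is x**5/5 + exp(-2*x)/4.
Step 1. Rewrite: now ∫(x**4) dx + ∫(-exp(-2*x)/2) dx.
Step 2. Evaluate the standard form: now x**5/5 + ∫(-exp(-2*x)/2) dx.
Step 3. Evaluate the standard form: now x**5/5 + exp(-2*x)/4.
Answer: x**5/5 + exp(-2*x)/4.


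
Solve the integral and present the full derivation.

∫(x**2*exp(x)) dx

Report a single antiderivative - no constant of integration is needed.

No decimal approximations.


Step 1. Integrate ∫(x**2*exp(x)) dx by parts with u = x**2, dv = (exp(x)) dx, so v = exp(x): now x**2*exp(x) + ∫(-2*x*exp(x)) dx.
Step 2. Integrate ∫(-2*x*exp(x)) dx by parts with u = x, dv = (-2*exp(x)) dx, so v = -2*exp(x): now x**2*exp(x) - 2*x*exp(x) + ∫(2*exp(x)) dx.
Step 3. Evaluate the standard form: now x**2*exp(x) - 2*x*exp(x) + 2*exp(x).
Answer: x**2*exp(x) - 2*x*exp(x) + 2*exp(x).


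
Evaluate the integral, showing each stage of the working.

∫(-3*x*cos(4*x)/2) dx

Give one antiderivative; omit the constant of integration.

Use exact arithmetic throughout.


Step 1. Integrate ∫(-3*x*cos(4*x)/2) dx by parts with u = x, dv = (-3*cos(4*x)/2) dx, so v = -3*sin(4*x)/8: now -3*x*sin(4*x)/8 + ∫(3*sin(4*x)/8) dx.
Step 2. Evaluate the standard form: now -3*x*sin(4*x)/8 - 3*cos(4*x)/32.
Answer: -3*x*sin(4*x)/8 - 3*cos(4*x)/32.


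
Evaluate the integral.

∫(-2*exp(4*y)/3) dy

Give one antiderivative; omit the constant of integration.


Answer: -exp(4*y)/6.


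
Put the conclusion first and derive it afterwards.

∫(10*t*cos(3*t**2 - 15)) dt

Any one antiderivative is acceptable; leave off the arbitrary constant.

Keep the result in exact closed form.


The answer is 5*sin(3*t**2 - 15)/3.
Step 1. Substitute u = t**2 - 5, turning ∫(10*t*cos(3*t**2 - 15)) dt into ∫(5*cos(3*u)) du: now ∫(5*cos(3*u)) du.
Step 2. Evaluate the standard form: now 5*sin(3*u)/3.
Step 3. Substitute back u = t**2 - 5: now 5*sin(3*t**2 - 15)/3.
Answer: 5*sin(3*t**2 - 15)/3.


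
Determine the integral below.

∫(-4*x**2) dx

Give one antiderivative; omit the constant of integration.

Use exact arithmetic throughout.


Answer: -4*x**3/3.


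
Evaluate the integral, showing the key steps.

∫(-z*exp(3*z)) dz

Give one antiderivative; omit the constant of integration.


Step 1. Integrate ∫(-z*exp(3*z)) dz by parts with u = z, dv = (-exp(3*z)) dz, so v = -exp(3*z)/3: now -z*exp(3*z)/3 + ∫(exp(3*z)/3) dz.
Step 2. Evaluate the standard form: now -z*exp(3*z)/3 + exp(3*z)/9.
Answer: -z*exp(3*z)/3 + exp(3*z)/9.


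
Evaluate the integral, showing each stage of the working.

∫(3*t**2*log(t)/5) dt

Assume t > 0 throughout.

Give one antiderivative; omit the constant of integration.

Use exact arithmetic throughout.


Step 1. Integrate ∫(3*t**2*log(t)/5) dt by parts with u = log(t), dv = (3*t**2/5) dt, so v = t**3/5 [assuming t > 0]: now t**3*log(t)/5 + ∫(-t**2/5) dt.
Step 2. Evaluate the standard form: now t**3*log(t)/5 - t**3/15.
Answer: t**3*log(t)/5 - t**3/15.


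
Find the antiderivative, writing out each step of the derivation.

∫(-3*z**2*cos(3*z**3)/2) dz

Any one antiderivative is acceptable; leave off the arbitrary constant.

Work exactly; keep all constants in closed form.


Step 1. Substitute u = z**3, turning ∫(-3*z**2*cos(3*z**3)/2) dz into ∫(-cos(3*u)/2) du: now ∫(-cos(3*u)/2) du.
Step 2. Evaluate the standard form: now -sin(3*u)/6.
Step 3. Substitute back u = z**3: now -sin(3*z**3)/6.
Answer: -sin(3*z**3)/6.


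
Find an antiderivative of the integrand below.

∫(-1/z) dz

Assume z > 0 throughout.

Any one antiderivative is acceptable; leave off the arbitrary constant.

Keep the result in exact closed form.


Answer: -log(z).


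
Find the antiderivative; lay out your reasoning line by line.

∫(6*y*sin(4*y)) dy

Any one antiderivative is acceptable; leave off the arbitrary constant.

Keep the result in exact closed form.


Step 1. Integrate ∫(6*y*sin(4*y)) dy by parts with u = y, dv = (6*sin(4*y)) dy, so v = -3*cos(4*y)/2: now -3*y*cos(4*y)/2 + ∫(3*cos(4*y)/2) dy.
Step 2. Evaluate the standard form: now -3*y*cos(4*y)/2 + 3*sin(4*y)/8.
Answer: -3*y*cos(4*y)/2 + 3*sin(4*y)/8.


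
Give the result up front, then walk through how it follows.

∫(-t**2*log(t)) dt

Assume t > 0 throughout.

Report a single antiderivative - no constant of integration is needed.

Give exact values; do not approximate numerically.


The answer is -t**3*log(t)/3 + t**3/9.
Step 1. Integrate ∫(-t**2*log(t)) dt by parts with u = log(t), dv = (-t**2) dt, so v = -t**3/3 [assuming t > 0]: now -t**3*log(t)/3 + ∫(t**2/3) dt.
Step 2. Evaluate the standard form: now -t**3*log(t)/3 + t**3/9.
Answer: -t**3*log(t)/3 + t**3/9.


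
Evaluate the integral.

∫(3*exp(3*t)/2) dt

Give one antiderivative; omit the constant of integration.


Answer: exp(3*t)/2.


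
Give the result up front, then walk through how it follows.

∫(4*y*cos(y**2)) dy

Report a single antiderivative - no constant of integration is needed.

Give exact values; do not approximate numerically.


The answer is 2*sin(y**2).
Step 1. Substitute u = y**2, turning ∫(4*y*cos(y**2)) dy into ∫(2*cos(u)) du: now ∫(2*cos(u)) du.
Step 2. Evaluate the standard form: now 2*sin(u).
Step 3. Substitute back u = y**2: now 2*sin(y**2).
Answer: 2*sin(y**2).


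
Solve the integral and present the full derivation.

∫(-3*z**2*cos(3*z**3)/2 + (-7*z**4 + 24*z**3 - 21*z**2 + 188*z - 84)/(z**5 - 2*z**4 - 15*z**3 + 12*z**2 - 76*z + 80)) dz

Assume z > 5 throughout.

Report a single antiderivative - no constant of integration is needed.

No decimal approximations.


Step 1. Rewrite: now ∫(-3*z**2*cos(3*z**3)/2) dz + ∫((-7*z**4 + 24*z**3 - 21*z**2 + 188*z - 84)/(z**5 - 2*z**4 - 15*z**3 + 12*z**2 - 76*z + 80)) dz.
Step 2. Decompose ∫((-7*z**4 + 24*z**3 - 21*z**2 + 188*z - 84)/(z**5 - 2*z**4 - 15*z**3 + 12*z**2 - 76*z + 80)) dz by partial fractions, (-7*z**4 + 24*z**3 - 21*z**2 + 188*z - 84)/(z**5 - 2*z**4 - 15*z**3 + 12*z**2 - 76*z + 80) = -4/(z**2 + 4) - 5/(z + 4) - 1/(z - 1) - 1/(z - 5): now ∫(-3*z**2*cos(3*z**3)/2) dz + ∫(-1/(z - 5)) dz + ∫(-1/(z - 1)) dz + ∫(-5/(z + 4)) dz + ∫(-4/(z**2 + 4)) dz.
Step 3. Evaluate the standard form [assuming z > -4]: now -5*log(z + 4) + ∫(-3*z**2*cos(3*z**3)/2) dz + ∫(-1/(z - 5)) dz + ∫(-1/(z - 1)) dz + ∫(-4/(z**2 + 4)) dz.
Step 4. Evaluate the standard form [assuming z > 5]: now -log(z - 5) - 5*log(z + 4) + ∫(-3*z**2*cos(3*z**3)/2) dz + ∫(-1/(z - 1)) dz + ∫(-4/(z**2 + 4)) dz.
Step 5. Evaluate the standard form [assuming z > 1]: now -log(z - 5) - log(z - 1) - 5*log(z + 4) + ∫(-3*z**2*cos(3*z**3)/2) dz + ∫(-4/(z**2 + 4)) dz.
Step 6. Evaluate the standard form: now -log(z - 5) - log(z - 1) - 5*log(z + 4) - 2*atan(z/2) + ∫(-3*z**2*cos(3*z**3)/2) dz.
Step 7. Substitute u = z**3, turning ∫(-3*z**2*cos(3*z**3)/2) dz into ∫(-cos(3*u)/2) du: now -log(z - 5) - log(z - 1) - 5*log(z + 4) - 2*atan(z/2) + ∫(-cos(3*u)/2) du.
Step 8. Evaluate the standard form: now -log(z - 5) - log(z - 1) - 5*log(z + 4) - sin(3*u)/6 - 2*atan(z/2).
Step 9. Substitute back u = z**3: now -log(z - 5) - log(z - 1) - 5*log(z + 4) - sin(3*z**3)/6 - 2*atan(z/2).
Answer: -log(z - 5) - log(z - 1) - 5*log(z + 4) - sin(3*z**3)/6 - 2*atan(z/2).


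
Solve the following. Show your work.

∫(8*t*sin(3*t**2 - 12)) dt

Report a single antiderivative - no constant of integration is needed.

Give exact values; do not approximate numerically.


Step 1. Substitute u = t**2 - 4, turning ∫(8*t*sin(3*t**2 - 12)) dt into ∫(4*sin(3*u)) du: now ∫(4*sin(3*u)) du.
Step 2. Evaluate the standard form: now -4*cos(3*u)/3.
Step 3. Substitute back u = t**2 - 4: now -4*cos(3*t**2 - 12)/3.
Answer: -4*cos(3*t**2 - 12)/3.


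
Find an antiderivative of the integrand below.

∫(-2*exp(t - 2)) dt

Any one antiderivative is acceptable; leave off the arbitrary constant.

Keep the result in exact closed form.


Answer: -2*exp(t - 2).


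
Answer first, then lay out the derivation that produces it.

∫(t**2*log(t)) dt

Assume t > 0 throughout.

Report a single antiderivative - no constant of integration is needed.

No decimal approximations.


The answer is t**3*log(t)/3 - t**3/9.
Step 1. Integrate ∫(t**2*log(t)) dt by parts with u = log(t), dv = (t**2) dt, so v = t**3/3 [assuming t > 0]: now t**3*log(t)/3 + ∫(-t**2/3) dt.
Step 2. Evaluate the standard form: now t**3*log(t)/3 - t**3/9.
Answer: t**3*log(t)/3 - t**3/9.


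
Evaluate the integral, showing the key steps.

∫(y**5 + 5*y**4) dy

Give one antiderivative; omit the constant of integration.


Step 1. Rewrite: now ∫(5*y**4) dy + ∫(y**5) dy.
Step 2. Evaluate the standard form: now y**6/6 + ∫(5*y**4) dy.
Step 3. Evaluate the standard form: now y**6/6 + y**5.
Answer: y**6/6 + y**5.


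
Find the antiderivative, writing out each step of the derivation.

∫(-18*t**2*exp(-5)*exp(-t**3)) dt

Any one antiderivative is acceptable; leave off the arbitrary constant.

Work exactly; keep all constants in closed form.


Step 1. Substitute u = t**3 + 5, turning ∫(-18*t**2*exp(-5)*exp(-t**3)) dt into ∫(-6*exp(-u)) du: now ∫(-6*exp(-u)) du.
Step 2. Evaluate the standard form: now 6*exp(-u).
Step 3. Substitute back u = t**3 + 5: now 6*exp(-t**3 - 5).
Answer: 6*exp(-t**3 - 5).


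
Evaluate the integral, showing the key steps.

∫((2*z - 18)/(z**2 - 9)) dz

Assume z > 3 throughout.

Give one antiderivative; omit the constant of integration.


Step 1. Decompose ∫((2*z - 18)/(z**2 - 9)) dz by partial fractions, (2*z - 18)/(z**2 - 9) = 4/(z + 3) - 2/(z - 3): now ∫(-2/(z - 3)) dz + ∫(4/(z + 3)) dz.
Step 2. Evaluate the standard form [assuming z > 3]: now -2*log(z - 3) + ∫(4/(z + 3)) dz.
Step 3. Evaluate the standard form [assuming z > -3]: now -2*log(z - 3) + 4*log(z + 3).
Answer: -2*log(z - 3) + 4*log(z + 3).


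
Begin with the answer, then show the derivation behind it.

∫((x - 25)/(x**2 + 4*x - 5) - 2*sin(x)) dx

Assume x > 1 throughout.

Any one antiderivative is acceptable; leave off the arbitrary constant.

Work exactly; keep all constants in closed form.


The answer is -4*log(x - 1) + 5*log(x + 5) + 2*cos(x).
Step 1. Rewrite: now ∫((x - 25)/(x**2 + 4*x - 5)) dx + ∫(-2*sin(x)) dx.
Step 2. Decompose ∫((x - 25)/(x**2 + 4*x - 5)) dx by partial fractions, (x - 25)/(x**2 + 4*x - 5) = 5/(x + 5) - 4/(x - 1): now ∫(-4/(x - 1)) dx + ∫(5/(x + 5)) dx + ∫(-2*sin(x)) dx.
Step 3. Evaluate the standard form [assuming x > -5]: now 5*log(x + 5) + ∫(-4/(x - 1)) dx + ∫(-2*sin(x)) dx.
Step 4. Evaluate the standard form [assuming x > 1]: now -4*log(x - 1) + 5*log(x + 5) + ∫(-2*sin(x)) dx.
Step 5. Evaluate the standard form: now -4*log(x - 1) + 5*log(x + 5) + 2*cos(x).
Answer: -4*log(x - 1) + 5*log(x + 5) + 2*cos(x).


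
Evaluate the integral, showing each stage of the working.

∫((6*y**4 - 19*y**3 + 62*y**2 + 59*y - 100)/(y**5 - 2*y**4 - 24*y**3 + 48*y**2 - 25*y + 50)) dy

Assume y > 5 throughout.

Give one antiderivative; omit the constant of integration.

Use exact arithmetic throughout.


Step 1. Decompose ∫((6*y**4 - 19*y**3 + 62*y**2 + 59*y - 100)/(y**5 - 2*y**4 - 24*y**3 + 48*y**2 - 25*y + 50)) dy by partial fractions, (6*y**4 - 19*y**3 + 62*y**2 + 59*y - 100)/(y**5 - 2*y**4 - 24*y**3 + 48*y**2 - 25*y + 50) = -3/(y**2 + 1) + 4/(y + 5) - 2/(y - 2) + 4/(y - 5): now ∫(4/(y - 5)) dy + ∫(-2/(y - 2)) dy + ∫(4/(y + 5)) dy + ∫(-3/(y**2 + 1)) dy.
Step 2. Evaluate the standard form [assuming y > 5]: now 4*log(y - 5) + ∫(-2/(y - 2)) dy + ∫(4/(y + 5)) dy + ∫(-3/(y**2 + 1)) dy.
Step 3. Evaluate the standard form [assuming y > -5]: now 4*log(y - 5) + 4*log(y + 5) + ∫(-2/(y - 2)) dy + ∫(-3/(y**2 + 1)) dy.
Step 4. Evaluate the standard form [assuming y > 2]: now 4*log(y - 5) - 2*log(y - 2) + 4*log(y + 5) + ∫(-3/(y**2 + 1)) dy.
Step 5. Evaluate the standard form: now 4*log(y - 5) - 2*log(y - 2) + 4*log(y + 5) - 3*atan(y).
Answer: 4*log(y - 5) - 2*log(y - 2) + 4*log(y + 5) - 3*atan(y).


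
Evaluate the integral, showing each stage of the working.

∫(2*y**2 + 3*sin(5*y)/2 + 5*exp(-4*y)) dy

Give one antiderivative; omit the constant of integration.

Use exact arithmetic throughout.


Step 1. Rewrite: now ∫(2*y**2) dy + ∫(5*exp(-4*y)) dy + ∫(3*sin(5*y)/2) dy.
Step 2. Evaluate the standard form: now 2*y**3/3 + ∫(5*exp(-4*y)) dy + ∫(3*sin(5*y)/2) dy.
Step 3. Evaluate the standard form: now 2*y**3/3 + ∫(3*sin(5*y)/2) dy - 5*exp(-4*y)/4.
Step 4. Evaluate the standard form: now 2*y**3/3 - 3*cos(5*y)/10 - 5*exp(-4*y)/4.
Answer: 2*y**3/3 - 3*cos(5*y)/10 - 5*exp(-4*y)/4.


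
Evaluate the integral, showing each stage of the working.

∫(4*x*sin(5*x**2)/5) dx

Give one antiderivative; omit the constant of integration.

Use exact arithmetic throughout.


Step 1. Substitute u = x**2, turning ∫(4*x*sin(5*x**2)/5) dx into ∫(2*sin(5*u)/5) du: now ∫(2*sin(5*u)/5) du.
Step 2. Evaluate the standard form: now -2*cos(5*u)/25.
Step 3. Substitute back u = x**2: now -2*cos(5*x**2)/25.
Answer: -2*cos(5*x**2)/25.


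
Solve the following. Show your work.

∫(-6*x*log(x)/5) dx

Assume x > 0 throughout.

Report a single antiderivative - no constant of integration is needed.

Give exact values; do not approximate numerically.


Step 1. Integrate ∫(-6*x*log(x)/5) dx by parts with u = log(x), dv = (-6*x/5) dx, so v = -3*x**2/5 [assuming x > 0]: now -3*x**2*log(x)/5 + ∫(3*x/5) dx.
Step 2. Evaluate the standard form: now -3*x**2*log(x)/5 + 3*x**2/10.
Answer: -3*x**2*log(x)/5 + 3*x**2/10.


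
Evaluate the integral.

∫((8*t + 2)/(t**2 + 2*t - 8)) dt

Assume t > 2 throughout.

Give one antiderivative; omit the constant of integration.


Answer: 3*log(t - 2) + 5*log(t + 4).


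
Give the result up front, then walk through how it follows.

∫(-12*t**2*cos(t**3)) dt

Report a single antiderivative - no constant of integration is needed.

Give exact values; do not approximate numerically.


The answer is -4*sin(t**3).
Step 1. Substitute u = t**3, turning ∫(-12*t**2*cos(t**3)) dt into ∫(-4*cos(u)) du: now ∫(-4*cos(u)) du.
Step 2. Evaluate the standard form: now -4*sin(u).
Step 3. Substitute back u = t**3: now -4*sin(t**3).
Answer: -4*sin(t**3).


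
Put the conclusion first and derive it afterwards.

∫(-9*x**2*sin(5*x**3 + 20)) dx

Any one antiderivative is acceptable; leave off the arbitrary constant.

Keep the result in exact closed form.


The answer is 3*cos(5*x**3 + 20)/5.
Step 1. Substitute u = x**3 + 4, turning ∫(-9*x**2*sin(5*x**3 + 20)) dx into ∫(-3*sin(5*u)) du: now ∫(-3*sin(5*u)) du.
Step 2. Evaluate the standard form: now 3*cos(5*u)/5.
Step 3. Substitute back u = x**3 + 4: now 3*cos(5*x**3 + 20)/5.
Answer: 3*cos(5*x**3 + 20)/5.


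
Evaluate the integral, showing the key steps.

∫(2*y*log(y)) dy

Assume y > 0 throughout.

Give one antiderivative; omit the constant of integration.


Step 1. Integrate ∫(2*y*log(y)) dy by parts with u = log(y), dv = (2*y) dy, so v = y**2 [assuming y > 0]: now y**2*log(y) + ∫(-y) dy.
Step 2. Evaluate the standard form: now y**2*log(y) - y**2/2.
Answer: y**2*log(y) - y**2/2.


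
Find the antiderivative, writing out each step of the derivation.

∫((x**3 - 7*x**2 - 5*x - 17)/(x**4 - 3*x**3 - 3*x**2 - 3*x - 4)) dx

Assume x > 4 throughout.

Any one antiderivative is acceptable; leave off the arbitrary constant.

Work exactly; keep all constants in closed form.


Step 1. Decompose ∫((x**3 - 7*x**2 - 5*x - 17)/(x**4 - 3*x**3 - 3*x**2 - 3*x - 4)) dx by partial fractions, (x**3 - 7*x**2 - 5*x - 17)/(x**4 - 3*x**3 - 3*x**2 - 3*x - 4) = 2/(x**2 + 1) + 2/(x + 1) - 1/(x - 4): now ∫(-1/(x - 4)) dx + ∫(2/(x + 1)) dx + ∫(2/(x**2 + 1)) dx.
Step 2. Evaluate the standard form [assuming x > -1]: now 2*log(x + 1) + ∫(-1/(x - 4)) dx + ∫(2/(x**2 + 1)) dx.
Step 3. Evaluate the standard form [assuming x > 4]: now -log(x - 4) + 2*log(x + 1) + ∫(2/(x**2 + 1)) dx.
Step 4. Evaluate the standard form: now -log(x - 4) + 2*log(x + 1) + 2*atan(x).
Answer: -log(x - 4) + 2*log(x + 1) + 2*atan(x).


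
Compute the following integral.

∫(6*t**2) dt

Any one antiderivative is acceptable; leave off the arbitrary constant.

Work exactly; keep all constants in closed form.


Answer: 2*t**3.


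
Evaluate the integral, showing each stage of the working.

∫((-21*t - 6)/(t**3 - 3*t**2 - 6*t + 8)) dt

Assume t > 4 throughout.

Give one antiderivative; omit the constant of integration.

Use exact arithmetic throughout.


Step 1. Decompose ∫((-21*t - 6)/(t**3 - 3*t**2 - 6*t + 8)) dt by partial fractions, (-21*t - 6)/(t**3 - 3*t**2 - 6*t + 8) = 2/(t + 2) + 3/(t - 1) - 5/(t - 4): now ∫(-5/(t - 4)) dt + ∫(3/(t - 1)) dt + ∫(2/(t + 2)) dt.
Step 2. Evaluate the standard form [assuming t > 1]: now 3*log(t - 1) + ∫(-5/(t - 4)) dt + ∫(2/(t + 2)) dt.
Step 3. Evaluate the standard form [assuming t > 4]: now -5*log(t - 4) + 3*log(t - 1) + ∫(2/(t + 2)) dt.
Step 4. Evaluate the standard form [assuming t > -2]: now -5*log(t - 4) + 3*log(t - 1) + 2*log(t + 2).
Answer: -5*log(t - 4) + 3*log(t - 1) + 2*log(t + 2).


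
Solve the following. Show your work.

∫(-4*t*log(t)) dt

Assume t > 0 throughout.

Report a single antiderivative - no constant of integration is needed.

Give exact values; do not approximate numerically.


Step 1. Integrate ∫(-4*t*log(t)) dt by parts with u = log(t), dv = (-4*t) dt, so v = -2*t**2 [assuming t > 0]: now -2*t**2*log(t) + ∫(2*t) dt.
Step 2. Evaluate the standard form: now -2*t**2*log(t) + t**2.
Answer: -2*t**2*log(t) + t**2.


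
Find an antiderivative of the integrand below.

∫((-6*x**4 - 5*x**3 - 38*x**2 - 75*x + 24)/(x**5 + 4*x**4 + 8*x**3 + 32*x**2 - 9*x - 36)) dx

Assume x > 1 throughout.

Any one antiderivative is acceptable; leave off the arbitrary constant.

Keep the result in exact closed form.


Answer: -log(x - 1) - log(x + 1) - 4*log(x + 4) + atan(x/3).


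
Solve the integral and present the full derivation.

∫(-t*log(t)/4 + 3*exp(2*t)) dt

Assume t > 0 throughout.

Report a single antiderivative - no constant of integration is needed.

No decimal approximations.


Step 1. Rewrite: now ∫(-t*log(t)/4) dt + ∫(3*exp(2*t)) dt.
Step 2. Integrate ∫(-t*log(t)/4) dt by parts with u = log(t), dv = (-t/4) dt, so v = -t**2/8 [assuming t > 0]: now -t**2*log(t)/8 + ∫(t/8) dt + ∫(3*exp(2*t)) dt.
Step 3. Evaluate the standard form: now -t**2*log(t)/8 + t**2/16 + ∫(3*exp(2*t)) dt.
Step 4. Evaluate the standard form: now -t**2*log(t)/8 + t**2/16 + 3*exp(2*t)/2.
Answer: -t**2*log(t)/8 + t**2/16 + 3*exp(2*t)/2.


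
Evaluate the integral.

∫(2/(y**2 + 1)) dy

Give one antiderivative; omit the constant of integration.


Answer: 2*atan(y).


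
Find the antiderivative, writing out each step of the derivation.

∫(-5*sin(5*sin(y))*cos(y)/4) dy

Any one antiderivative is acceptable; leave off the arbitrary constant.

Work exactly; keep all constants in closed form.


Step 1. Substitute u = sin(y), turning ∫(-5*sin(5*sin(y))*cos(y)/4) dy into ∫(-5*sin(5*u)/4) du: now ∫(-5*sin(5*u)/4) du.
Step 2. Evaluate the standard form: now cos(5*u)/4.
Step 3. Substitute back u = sin(y): now cos(5*sin(y))/4.
Answer: cos(5*sin(y))/4.


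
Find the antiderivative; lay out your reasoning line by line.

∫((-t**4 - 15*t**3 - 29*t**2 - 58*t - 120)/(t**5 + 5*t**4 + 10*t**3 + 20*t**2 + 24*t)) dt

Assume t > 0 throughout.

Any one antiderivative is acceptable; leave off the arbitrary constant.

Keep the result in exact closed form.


Step 1. Decompose ∫((-t**4 - 15*t**3 - 29*t**2 - 58*t - 120)/(t**5 + 5*t**4 + 10*t**3 + 20*t**2 + 24*t)) dt by partial fractions, (-t**4 - 15*t**3 - 29*t**2 - 58*t - 120)/(t**5 + 5*t**4 + 10*t**3 + 20*t**2 + 24*t) = 1/(t**2 + 4) + 3/(t + 3) + 1/(t + 2) - 5/t: now ∫(-5/t) dt + ∫(1/(t + 2)) dt + ∫(3/(t + 3)) dt + ∫(1/(t**2 + 4)) dt.
Step 2. Evaluate the standard form [assuming t > -3]: now 3*log(t + 3) + ∫(-5/t) dt + ∫(1/(t + 2)) dt + ∫(1/(t**2 + 4)) dt.
Step 3. Evaluate the standard form [assuming t > 0]: now -5*log(t) + 3*log(t + 3) + ∫(1/(t + 2)) dt + ∫(1/(t**2 + 4)) dt.
Step 4. Evaluate the standard form [assuming t > -2]: now -5*log(t) + log(t + 2) + 3*log(t + 3) + ∫(1/(t**2 + 4)) dt.
Step 5. Evaluate the standard form: now -5*log(t) + log(t + 2) + 3*log(t + 3) + atan(t/2)/2.
Answer: -5*log(t) + log(t + 2) + 3*log(t + 3) + atan(t/2)/2.


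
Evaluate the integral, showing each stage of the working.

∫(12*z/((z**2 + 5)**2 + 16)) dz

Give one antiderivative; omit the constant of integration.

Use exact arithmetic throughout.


Step 1. Substitute u = z**2 + 5, turning ∫(12*z/((z**2 + 5)**2 + 16)) dz into ∫(6/(u**2 + 16)) du: now ∫(6/(u**2 + 16)) du.
Step 2. Evaluate the standard form: now 3*atan(u/4)/2.
Step 3. Substitute back u = z**2 + 5: now 3*atan(z**2/4 + 5/4)/2.
Answer: 3*atan(z**2/4 + 5/4)/2.


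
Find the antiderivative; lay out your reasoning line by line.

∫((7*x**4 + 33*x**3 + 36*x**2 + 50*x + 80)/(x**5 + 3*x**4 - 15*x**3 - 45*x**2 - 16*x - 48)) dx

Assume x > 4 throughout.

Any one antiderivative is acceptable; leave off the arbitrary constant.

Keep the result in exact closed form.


Step 1. Decompose ∫((7*x**4 + 33*x**3 + 36*x**2 + 50*x + 80)/(x**5 + 3*x**4 - 15*x**3 - 45*x**2 - 16*x - 48)) dx by partial fractions, (7*x**4 + 33*x**3 + 36*x**2 + 50*x + 80)/(x**5 + 3*x**4 - 15*x**3 - 45*x**2 - 16*x - 48) = -1/(x**2 + 1) + 1/(x + 4) + 1/(x + 3) + 5/(x - 4): now ∫(5/(x - 4)) dx + ∫(1/(x + 3)) dx + ∫(1/(x + 4)) dx + ∫(-1/(x**2 + 1)) dx.
Step 2. Evaluate the standard form [assuming x > -3]: now log(x + 3) + ∫(5/(x - 4)) dx + ∫(1/(x + 4)) dx + ∫(-1/(x**2 + 1)) dx.
Step 3. Evaluate the standard form [assuming x > -4]: now log(x + 3) + log(x + 4) + ∫(5/(x - 4)) dx + ∫(-1/(x**2 + 1)) dx.
Step 4. Evaluate the standard form [assuming x > 4]: now 5*log(x - 4) + log(x + 3) + log(x + 4) + ∫(-1/(x**2 + 1)) dx.
Step 5. Evaluate the standard form: now 5*log(x - 4) + log(x + 3) + log(x + 4) - atan(x).
Answer: 5*log(x - 4) + log(x + 3) + log(x + 4) - atan(x).


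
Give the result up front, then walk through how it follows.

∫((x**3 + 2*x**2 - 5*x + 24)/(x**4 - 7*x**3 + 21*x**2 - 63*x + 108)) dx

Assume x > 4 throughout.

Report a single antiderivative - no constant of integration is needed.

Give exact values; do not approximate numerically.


The answer is 4*log(x - 4) - 3*log(x - 3) + 2*atan(x/3)/3.
Step 1. Decompose ∫((x**3 + 2*x**2 - 5*x + 24)/(x**4 - 7*x**3 + 21*x**2 - 63*x + 108)) dx by partial fractions, (x**3 + 2*x**2 - 5*x + 24)/(x**4 - 7*x**3 + 21*x**2 - 63*x + 108) = 2/(x**2 + 9) - 3/(x - 3) + 4/(x - 4): now ∫(4/(x - 4)) dx + ∫(-3/(x - 3)) dx + ∫(2/(x**2 + 9)) dx.
Step 2. Evaluate the standard form [assuming x > 3]: now -3*log(x - 3) + ∫(4/(x - 4)) dx + ∫(2/(x**2 + 9)) dx.
Step 3. Evaluate the standard form [assuming x > 4]: now 4*log(x - 4) - 3*log(x - 3) + ∫(2/(x**2 + 9)) dx.
Step 4. Evaluate the standard form: now 4*log(x - 4) - 3*log(x - 3) + 2*atan(x/3)/3.
Answer: 4*log(x - 4) - 3*log(x - 3) + 2*atan(x/3)/3.


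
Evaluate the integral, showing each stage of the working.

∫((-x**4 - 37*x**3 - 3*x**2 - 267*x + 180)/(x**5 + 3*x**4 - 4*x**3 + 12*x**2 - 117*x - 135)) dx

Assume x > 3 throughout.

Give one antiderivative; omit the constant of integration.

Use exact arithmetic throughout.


Step 1. Decompose ∫((-x**4 - 37*x**3 - 3*x**2 - 267*x + 180)/(x**5 + 3*x**4 - 4*x**3 + 12*x**2 - 117*x - 135)) dx by partial fractions, (-x**4 - 37*x**3 - 3*x**2 - 267*x + 180)/(x**5 + 3*x**4 - 4*x**3 + 12*x**2 - 117*x - 135) = -3/(x**2 + 9) + 5/(x + 5) - 3/(x + 1) - 3/(x - 3): now ∫(-3/(x - 3)) dx + ∫(-3/(x + 1)) dx + ∫(5/(x + 5)) dx + ∫(-3/(x**2 + 9)) dx.
Step 2. Evaluate the standard form [assuming x > -1]: now -3*log(x + 1) + ∫(-3/(x - 3)) dx + ∫(5/(x + 5)) dx + ∫(-3/(x**2 + 9)) dx.
Step 3. Evaluate the standard form [assuming x > -5]: now -3*log(x + 1) + 5*log(x + 5) + ∫(-3/(x - 3)) dx + ∫(-3/(x**2 + 9)) dx.
Step 4. Evaluate the standard form [assuming x > 3]: now -3*log(x - 3) - 3*log(x + 1) + 5*log(x + 5) + ∫(-3/(x**2 + 9)) dx.
Step 5. Evaluate the standard form: now -3*log(x - 3) - 3*log(x + 1) + 5*log(x + 5) - atan(x/3).
Answer: -3*log(x - 3) - 3*log(x + 1) + 5*log(x + 5) - atan(x/3).


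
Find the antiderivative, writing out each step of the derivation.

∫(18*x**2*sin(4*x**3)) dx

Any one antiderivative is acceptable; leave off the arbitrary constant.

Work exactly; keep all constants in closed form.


Step 1. Substitute u = x**3, turning ∫(18*x**2*sin(4*x**3)) dx into ∫(6*sin(4*u)) du: now ∫(6*sin(4*u)) du.
Step 2. Evaluate the standard form: now -3*cos(4*u)/2.
Step 3. Substitute back u = x**3: now -3*cos(4*x**3)/2.
Answer: -3*cos(4*x**3)/2.


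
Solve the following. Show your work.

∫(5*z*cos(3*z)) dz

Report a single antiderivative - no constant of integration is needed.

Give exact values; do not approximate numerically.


Step 1. Integrate ∫(5*z*cos(3*z)) dz by parts with u = z, dv = (5*cos(3*z)) dz, so v = 5*sin(3*z)/3: now 5*z*sin(3*z)/3 + ∫(-5*sin(3*z)/3) dz.
Step 2. Evaluate the standard form: now 5*z*sin(3*z)/3 + 5*cos(3*z)/9.
Answer: 5*z*sin(3*z)/3 + 5*cos(3*z)/9.
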